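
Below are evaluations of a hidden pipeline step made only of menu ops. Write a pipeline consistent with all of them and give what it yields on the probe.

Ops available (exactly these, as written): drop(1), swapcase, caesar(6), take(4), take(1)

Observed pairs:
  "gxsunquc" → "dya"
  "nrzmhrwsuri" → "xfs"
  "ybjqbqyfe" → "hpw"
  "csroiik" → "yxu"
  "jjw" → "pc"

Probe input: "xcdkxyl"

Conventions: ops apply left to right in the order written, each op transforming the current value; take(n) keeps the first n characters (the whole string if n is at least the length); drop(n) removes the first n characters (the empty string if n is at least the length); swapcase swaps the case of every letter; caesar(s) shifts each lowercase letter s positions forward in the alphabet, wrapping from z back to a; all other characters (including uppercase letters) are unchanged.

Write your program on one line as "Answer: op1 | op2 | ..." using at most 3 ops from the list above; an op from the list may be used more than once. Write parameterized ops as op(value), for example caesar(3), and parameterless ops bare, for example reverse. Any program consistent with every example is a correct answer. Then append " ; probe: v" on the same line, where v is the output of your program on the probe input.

caesar(6) | take(4) | drop(1) ; probe: "ijq"

Check, running the answer program on each example:
  "gxsunquc" -> "mdyatwai" -> "mdya" -> "dya"
  "nrzmhrwsuri" -> "txfsnxcyaxo" -> "txfs" -> "xfs"
  "ybjqbqyfe" -> "ehpwhwelk" -> "ehpw" -> "hpw"
  "csroiik" -> "iyxuooq" -> "iyxu" -> "yxu"
  "jjw" -> "ppc" -> "ppc" -> "pc"
  probe: "xcdkxyl" -> "dijqder" -> "dijq" -> "ijq"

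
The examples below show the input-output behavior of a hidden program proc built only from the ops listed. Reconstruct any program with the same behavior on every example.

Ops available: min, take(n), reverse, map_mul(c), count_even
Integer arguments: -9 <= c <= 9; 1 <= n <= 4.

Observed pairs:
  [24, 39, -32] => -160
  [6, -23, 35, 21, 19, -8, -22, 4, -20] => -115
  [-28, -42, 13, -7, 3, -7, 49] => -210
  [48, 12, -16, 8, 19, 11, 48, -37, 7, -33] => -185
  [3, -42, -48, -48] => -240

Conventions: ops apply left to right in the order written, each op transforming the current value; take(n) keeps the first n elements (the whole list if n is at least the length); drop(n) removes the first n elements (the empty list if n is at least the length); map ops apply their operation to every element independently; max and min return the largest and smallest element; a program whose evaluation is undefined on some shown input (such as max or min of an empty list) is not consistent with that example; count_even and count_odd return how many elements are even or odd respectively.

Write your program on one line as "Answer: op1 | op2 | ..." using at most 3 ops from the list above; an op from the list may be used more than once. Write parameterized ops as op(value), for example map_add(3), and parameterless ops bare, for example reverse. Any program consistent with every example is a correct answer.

reverse | map_mul(5) | min

Check, running the answer program on each example:
  [24, 39, -32] -> [-32, 39, 24] -> [-160, 195, 120] -> -160
  [6, -23, 35, 21, 19, -8, -22, 4, -20] -> [-20, 4, -22, -8, 19, 21, 35, -23, 6] -> [-100, 20, -110, -40, 95, 105, 175, -115, 30] -> -115
  [-28, -42, 13, -7, 3, -7, 49] -> [49, -7, 3, -7, 13, -42, -28] -> [245, -35, 15, -35, 65, -210, -140] -> -210
  [48, 12, -16, 8, 19, 11, 48, -37, 7, -33] -> [-33, 7, -37, 48, 11, 19, 8, -16, 12, 48] -> [-165, 35, -185, 240, 55, 95, 40, -80, 60, 240] -> -185
  [3, -42, -48, -48] -> [-48, -48, -42, 3] -> [-240, -240, -210, 15] -> -240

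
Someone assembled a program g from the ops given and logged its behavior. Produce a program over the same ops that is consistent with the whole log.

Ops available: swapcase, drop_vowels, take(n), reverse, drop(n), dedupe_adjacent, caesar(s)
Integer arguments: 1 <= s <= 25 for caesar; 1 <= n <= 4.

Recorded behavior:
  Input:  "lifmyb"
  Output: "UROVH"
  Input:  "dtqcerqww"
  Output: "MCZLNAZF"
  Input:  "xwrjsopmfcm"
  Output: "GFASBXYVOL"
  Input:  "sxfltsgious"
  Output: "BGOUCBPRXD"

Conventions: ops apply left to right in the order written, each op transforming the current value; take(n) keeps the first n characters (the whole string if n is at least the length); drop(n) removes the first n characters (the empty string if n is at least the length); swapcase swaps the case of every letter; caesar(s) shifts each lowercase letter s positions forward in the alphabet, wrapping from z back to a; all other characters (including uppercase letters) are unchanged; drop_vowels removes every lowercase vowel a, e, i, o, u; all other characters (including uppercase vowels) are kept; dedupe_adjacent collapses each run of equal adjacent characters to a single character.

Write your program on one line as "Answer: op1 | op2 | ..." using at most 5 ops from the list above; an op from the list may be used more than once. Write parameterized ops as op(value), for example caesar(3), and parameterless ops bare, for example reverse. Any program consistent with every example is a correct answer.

caesar(9) | reverse | drop(1) | reverse | swapcase

Check, running the answer program on each example:
  "lifmyb" -> "urovhk" -> "khvoru" -> "hvoru" -> "urovh" -> "UROVH"
  "dtqcerqww" -> "mczlnazff" -> "ffzanlzcm" -> "fzanlzcm" -> "mczlnazf" -> "MCZLNAZF"
  "xwrjsopmfcm" -> "gfasbxyvolv" -> "vlovyxbsafg" -> "lovyxbsafg" -> "gfasbxyvol" -> "GFASBXYVOL"
  "sxfltsgious" -> "bgoucbprxdb" -> "bdxrpbcuogb" -> "dxrpbcuogb" -> "bgoucbprxd" -> "BGOUCBPRXD"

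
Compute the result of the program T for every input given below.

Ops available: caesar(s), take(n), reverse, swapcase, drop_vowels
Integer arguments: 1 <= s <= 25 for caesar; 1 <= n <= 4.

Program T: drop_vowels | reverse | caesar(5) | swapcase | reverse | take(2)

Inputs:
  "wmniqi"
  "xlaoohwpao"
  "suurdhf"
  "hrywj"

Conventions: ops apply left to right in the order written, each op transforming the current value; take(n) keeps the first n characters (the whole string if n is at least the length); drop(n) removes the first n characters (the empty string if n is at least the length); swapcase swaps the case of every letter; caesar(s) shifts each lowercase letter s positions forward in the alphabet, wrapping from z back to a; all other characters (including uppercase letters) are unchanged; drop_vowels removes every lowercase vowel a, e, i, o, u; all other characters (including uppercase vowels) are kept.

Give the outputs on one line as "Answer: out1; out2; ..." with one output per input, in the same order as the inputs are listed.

Execution, op by op:
  "wmniqi" -> "wmnq" -> "qnmw" -> "vsrb" -> "VSRB" -> "BRSV" -> "BR"
  "xlaoohwpao" -> "xlhwp" -> "pwhlx" -> "ubmqc" -> "UBMQC" -> "CQMBU" -> "CQ"
  "suurdhf" -> "srdhf" -> "fhdrs" -> "kmiwx" -> "KMIWX" -> "XWIMK" -> "XW"
  "hrywj" -> "hrywj" -> "jwyrh" -> "obdwm" -> "OBDWM" -> "MWDBO" -> "MW"

"BR"; "CQ"; "XW"; "MW"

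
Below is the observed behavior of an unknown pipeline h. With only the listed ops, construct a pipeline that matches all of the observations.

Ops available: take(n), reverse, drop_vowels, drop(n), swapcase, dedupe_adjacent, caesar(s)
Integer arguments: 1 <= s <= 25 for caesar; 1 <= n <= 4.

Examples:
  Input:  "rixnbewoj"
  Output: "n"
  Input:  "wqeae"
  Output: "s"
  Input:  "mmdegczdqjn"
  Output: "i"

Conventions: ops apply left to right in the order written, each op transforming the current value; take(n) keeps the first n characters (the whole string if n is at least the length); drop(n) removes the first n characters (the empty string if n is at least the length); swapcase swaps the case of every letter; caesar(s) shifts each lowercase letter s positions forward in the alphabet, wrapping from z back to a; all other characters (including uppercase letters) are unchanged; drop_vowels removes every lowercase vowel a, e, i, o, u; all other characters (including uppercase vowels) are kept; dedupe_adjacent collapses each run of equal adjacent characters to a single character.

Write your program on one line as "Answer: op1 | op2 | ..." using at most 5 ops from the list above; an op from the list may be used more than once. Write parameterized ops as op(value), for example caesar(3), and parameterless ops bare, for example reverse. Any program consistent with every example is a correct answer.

take(3) | drop_vowels | take(1) | caesar(22)

Check, running the answer program on each example:
  "rixnbewoj" -> "rix" -> "rx" -> "r" -> "n"
  "wqeae" -> "wqe" -> "wq" -> "w" -> "s"
  "mmdegczdqjn" -> "mmd" -> "mmd" -> "m" -> "i"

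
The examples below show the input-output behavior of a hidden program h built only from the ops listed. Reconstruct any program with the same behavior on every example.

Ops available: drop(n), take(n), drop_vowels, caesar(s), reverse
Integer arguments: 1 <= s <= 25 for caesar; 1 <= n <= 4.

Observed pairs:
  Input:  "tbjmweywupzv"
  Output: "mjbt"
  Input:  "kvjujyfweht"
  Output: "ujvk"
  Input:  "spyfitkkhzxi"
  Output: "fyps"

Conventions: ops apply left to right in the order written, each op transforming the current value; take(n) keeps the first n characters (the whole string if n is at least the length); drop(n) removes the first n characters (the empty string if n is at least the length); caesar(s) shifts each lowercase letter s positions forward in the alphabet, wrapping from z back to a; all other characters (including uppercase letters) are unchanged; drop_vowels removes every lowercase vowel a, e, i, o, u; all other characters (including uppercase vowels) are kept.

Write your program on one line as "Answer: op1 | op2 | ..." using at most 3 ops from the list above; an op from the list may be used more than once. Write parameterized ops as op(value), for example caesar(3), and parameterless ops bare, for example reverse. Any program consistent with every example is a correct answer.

take(4) | reverse

Check, running the answer program on each example:
  "tbjmweywupzv" -> "tbjm" -> "mjbt"
  "kvjujyfweht" -> "kvju" -> "ujvk"
  "spyfitkkhzxi" -> "spyf" -> "fyps"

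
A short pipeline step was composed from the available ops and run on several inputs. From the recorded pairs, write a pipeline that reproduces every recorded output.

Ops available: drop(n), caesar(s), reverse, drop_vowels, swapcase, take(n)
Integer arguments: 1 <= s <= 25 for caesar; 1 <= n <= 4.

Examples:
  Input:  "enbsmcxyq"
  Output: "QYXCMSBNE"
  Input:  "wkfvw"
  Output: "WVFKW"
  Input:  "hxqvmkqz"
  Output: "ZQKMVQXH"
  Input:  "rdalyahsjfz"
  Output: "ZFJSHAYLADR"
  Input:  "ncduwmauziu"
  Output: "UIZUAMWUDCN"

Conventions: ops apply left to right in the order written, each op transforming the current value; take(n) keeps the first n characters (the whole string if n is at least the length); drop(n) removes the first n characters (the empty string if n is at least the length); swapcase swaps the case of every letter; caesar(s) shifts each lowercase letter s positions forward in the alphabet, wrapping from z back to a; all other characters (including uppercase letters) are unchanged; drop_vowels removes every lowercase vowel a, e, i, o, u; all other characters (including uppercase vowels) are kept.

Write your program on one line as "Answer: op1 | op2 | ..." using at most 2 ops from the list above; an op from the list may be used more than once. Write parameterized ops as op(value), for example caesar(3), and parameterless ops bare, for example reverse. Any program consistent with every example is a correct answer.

reverse | swapcase

Check, running the answer program on each example:
  "enbsmcxyq" -> "qyxcmsbne" -> "QYXCMSBNE"
  "wkfvw" -> "wvfkw" -> "WVFKW"
  "hxqvmkqz" -> "zqkmvqxh" -> "ZQKMVQXH"
  "rdalyahsjfz" -> "zfjshayladr" -> "ZFJSHAYLADR"
  "ncduwmauziu" -> "uizuamwudcn" -> "UIZUAMWUDCN"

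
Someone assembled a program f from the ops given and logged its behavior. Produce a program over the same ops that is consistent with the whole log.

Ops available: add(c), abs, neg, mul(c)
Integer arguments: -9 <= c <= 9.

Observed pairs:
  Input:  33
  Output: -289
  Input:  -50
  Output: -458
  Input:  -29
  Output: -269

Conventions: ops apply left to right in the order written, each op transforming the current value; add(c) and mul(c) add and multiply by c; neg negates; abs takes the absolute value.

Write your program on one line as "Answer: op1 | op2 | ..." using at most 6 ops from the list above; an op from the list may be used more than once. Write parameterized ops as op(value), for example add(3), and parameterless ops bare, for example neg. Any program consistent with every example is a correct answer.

neg | mul(9) | add(8) | abs | neg

Check, running the answer program on each example:
  33 -> -33 -> -297 -> -289 -> 289 -> -289
  -50 -> 50 -> 450 -> 458 -> 458 -> -458
  -29 -> 29 -> 261 -> 269 -> 269 -> -269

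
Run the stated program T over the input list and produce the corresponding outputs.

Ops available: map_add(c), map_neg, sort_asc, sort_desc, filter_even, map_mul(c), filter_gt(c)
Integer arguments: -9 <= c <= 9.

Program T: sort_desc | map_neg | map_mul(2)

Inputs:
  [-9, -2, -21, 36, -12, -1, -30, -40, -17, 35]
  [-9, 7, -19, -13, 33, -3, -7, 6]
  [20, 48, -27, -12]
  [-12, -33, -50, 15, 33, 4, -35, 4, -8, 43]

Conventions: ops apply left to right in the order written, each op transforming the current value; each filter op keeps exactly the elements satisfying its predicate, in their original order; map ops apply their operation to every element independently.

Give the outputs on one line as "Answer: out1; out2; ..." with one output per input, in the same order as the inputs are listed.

Execution, op by op:
  [-9, -2, -21, 36, -12, -1, -30, -40, -17, 35] -> [36, 35, -1, -2, -9, -12, -17, -21, -30, -40] -> [-36, -35, 1, 2, 9, 12, 17, 21, 30, 40] -> [-72, -70, 2, 4, 18, 24, 34, 42, 60, 80]
  [-9, 7, -19, -13, 33, -3, -7, 6] -> [33, 7, 6, -3, -7, -9, -13, -19] -> [-33, -7, -6, 3, 7, 9, 13, 19] -> [-66, -14, -12, 6, 14, 18, 26, 38]
  [20, 48, -27, -12] -> [48, 20, -12, -27] -> [-48, -20, 12, 27] -> [-96, -40, 24, 54]
  [-12, -33, -50, 15, 33, 4, -35, 4, -8, 43] -> [43, 33, 15, 4, 4, -8, -12, -33, -35, -50] -> [-43, -33, -15, -4, -4, 8, 12, 33, 35, 50] -> [-86, -66, -30, -8, -8, 16, 24, 66, 70, 100]

[-72, -70, 2, 4, 18, 24, 34, 42, 60, 80]; [-66, -14, -12, 6, 14, 18, 26, 38]; [-96, -40, 24, 54]; [-86, -66, -30, -8, -8, 16, 24, 66, 70, 100]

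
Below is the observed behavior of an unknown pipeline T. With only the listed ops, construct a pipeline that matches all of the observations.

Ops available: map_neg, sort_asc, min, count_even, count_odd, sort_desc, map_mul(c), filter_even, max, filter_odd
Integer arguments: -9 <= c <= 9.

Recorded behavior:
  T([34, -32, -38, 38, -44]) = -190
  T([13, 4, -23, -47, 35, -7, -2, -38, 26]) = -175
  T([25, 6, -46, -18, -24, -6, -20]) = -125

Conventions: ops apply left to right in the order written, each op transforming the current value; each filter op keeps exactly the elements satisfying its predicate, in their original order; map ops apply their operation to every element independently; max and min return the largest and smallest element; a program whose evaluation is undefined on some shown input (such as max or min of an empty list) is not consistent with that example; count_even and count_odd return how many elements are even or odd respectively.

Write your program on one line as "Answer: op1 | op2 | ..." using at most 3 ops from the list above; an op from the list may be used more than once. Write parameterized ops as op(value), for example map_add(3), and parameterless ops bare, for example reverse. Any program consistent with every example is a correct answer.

map_mul(-5) | sort_asc | min

Check, running the answer program on each example:
  [34, -32, -38, 38, -44] -> [-170, 160, 190, -190, 220] -> [-190, -170, 160, 190, 220] -> -190
  [13, 4, -23, -47, 35, -7, -2, -38, 26] -> [-65, -20, 115, 235, -175, 35, 10, 190, -130] -> [-175, -130, -65, -20, 10, 35, 115, 190, 235] -> -175
  [25, 6, -46, -18, -24, -6, -20] -> [-125, -30, 230, 90, 120, 30, 100] -> [-125, -30, 30, 90, 100, 120, 230] -> -125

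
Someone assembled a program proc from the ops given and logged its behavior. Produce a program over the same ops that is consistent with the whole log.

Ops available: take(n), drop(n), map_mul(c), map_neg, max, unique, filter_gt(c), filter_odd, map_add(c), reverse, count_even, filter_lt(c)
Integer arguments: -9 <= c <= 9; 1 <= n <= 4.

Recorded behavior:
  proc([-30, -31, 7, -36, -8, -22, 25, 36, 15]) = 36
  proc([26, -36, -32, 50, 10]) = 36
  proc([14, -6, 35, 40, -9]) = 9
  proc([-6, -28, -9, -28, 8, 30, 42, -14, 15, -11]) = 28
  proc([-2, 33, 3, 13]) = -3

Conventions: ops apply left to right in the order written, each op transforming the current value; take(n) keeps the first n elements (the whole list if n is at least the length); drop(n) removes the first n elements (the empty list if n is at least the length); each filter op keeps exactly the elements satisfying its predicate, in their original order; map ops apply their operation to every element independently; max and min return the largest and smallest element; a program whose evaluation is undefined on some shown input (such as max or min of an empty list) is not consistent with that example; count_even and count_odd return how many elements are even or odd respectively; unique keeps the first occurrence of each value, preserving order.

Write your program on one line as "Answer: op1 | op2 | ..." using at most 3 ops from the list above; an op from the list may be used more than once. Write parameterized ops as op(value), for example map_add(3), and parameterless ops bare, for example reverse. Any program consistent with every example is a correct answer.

map_neg | drop(1) | max

Check, running the answer program on each example:
  [-30, -31, 7, -36, -8, -22, 25, 36, 15] -> [30, 31, -7, 36, 8, 22, -25, -36, -15] -> [31, -7, 36, 8, 22, -25, -36, -15] -> 36
  [26, -36, -32, 50, 10] -> [-26, 36, 32, -50, -10] -> [36, 32, -50, -10] -> 36
  [14, -6, 35, 40, -9] -> [-14, 6, -35, -40, 9] -> [6, -35, -40, 9] -> 9
  [-6, -28, -9, -28, 8, 30, 42, -14, 15, -11] -> [6, 28, 9, 28, -8, -30, -42, 14, -15, 11] -> [28, 9, 28, -8, -30, -42, 14, -15, 11] -> 28
  [-2, 33, 3, 13] -> [2, -33, -3, -13] -> [-33, -3, -13] -> -3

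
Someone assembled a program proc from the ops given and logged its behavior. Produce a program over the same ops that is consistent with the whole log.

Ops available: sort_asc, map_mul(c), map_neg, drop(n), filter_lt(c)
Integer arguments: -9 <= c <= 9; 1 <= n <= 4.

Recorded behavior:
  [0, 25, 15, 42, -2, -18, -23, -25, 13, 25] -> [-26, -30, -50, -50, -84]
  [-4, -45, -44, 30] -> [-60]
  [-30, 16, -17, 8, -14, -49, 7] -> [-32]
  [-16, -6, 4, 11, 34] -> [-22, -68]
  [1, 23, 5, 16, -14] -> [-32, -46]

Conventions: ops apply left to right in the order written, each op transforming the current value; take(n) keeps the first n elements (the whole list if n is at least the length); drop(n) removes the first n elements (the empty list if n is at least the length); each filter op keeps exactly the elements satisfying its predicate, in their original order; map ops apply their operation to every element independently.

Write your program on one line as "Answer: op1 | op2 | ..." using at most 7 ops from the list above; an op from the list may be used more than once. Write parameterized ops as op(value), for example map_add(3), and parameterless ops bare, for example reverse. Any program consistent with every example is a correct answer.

map_neg | filter_lt(-8) | map_neg | sort_asc | map_mul(2) | map_neg

Check, running the answer program on each example:
  [0, 25, 15, 42, -2, -18, -23, -25, 13, 25] -> [0, -25, -15, -42, 2, 18, 23, 25, -13, -25] -> [-25, -15, -42, -13, -25] -> [25, 15, 42, 13, 25] -> [13, 15, 25, 25, 42] -> [26, 30, 50, 50, 84] -> [-26, -30, -50, -50, -84]
  [-4, -45, -44, 30] -> [4, 45, 44, -30] -> [-30] -> [30] -> [30] -> [60] -> [-60]
  [-30, 16, -17, 8, -14, -49, 7] -> [30, -16, 17, -8, 14, 49, -7] -> [-16] -> [16] -> [16] -> [32] -> [-32]
  [-16, -6, 4, 11, 34] -> [16, 6, -4, -11, -34] -> [-11, -34] -> [11, 34] -> [11, 34] -> [22, 68] -> [-22, -68]
  [1, 23, 5, 16, -14] -> [-1, -23, -5, -16, 14] -> [-23, -16] -> [23, 16] -> [16, 23] -> [32, 46] -> [-32, -46]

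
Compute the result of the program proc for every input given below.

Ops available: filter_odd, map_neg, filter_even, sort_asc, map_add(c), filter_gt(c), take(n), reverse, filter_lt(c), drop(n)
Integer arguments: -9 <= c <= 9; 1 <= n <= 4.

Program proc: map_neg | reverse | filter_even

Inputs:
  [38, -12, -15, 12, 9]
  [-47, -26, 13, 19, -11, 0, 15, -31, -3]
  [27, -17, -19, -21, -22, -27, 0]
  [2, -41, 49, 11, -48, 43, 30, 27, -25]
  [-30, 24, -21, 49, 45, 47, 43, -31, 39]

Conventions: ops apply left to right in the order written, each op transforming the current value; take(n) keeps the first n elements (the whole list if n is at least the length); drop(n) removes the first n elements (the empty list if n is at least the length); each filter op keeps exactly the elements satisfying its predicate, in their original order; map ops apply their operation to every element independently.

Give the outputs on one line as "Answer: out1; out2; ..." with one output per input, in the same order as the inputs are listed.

[-12, 12, -38]; [0, 26]; [0, 22]; [-30, 48, -2]; [-24, 30]

Execution, op by op:
  [38, -12, -15, 12, 9] -> [-38, 12, 15, -12, -9] -> [-9, -12, 15, 12, -38] -> [-12, 12, -38]
  [-47, -26, 13, 19, -11, 0, 15, -31, -3] -> [47, 26, -13, -19, 11, 0, -15, 31, 3] -> [3, 31, -15, 0, 11, -19, -13, 26, 47] -> [0, 26]
  [27, -17, -19, -21, -22, -27, 0] -> [-27, 17, 19, 21, 22, 27, 0] -> [0, 27, 22, 21, 19, 17, -27] -> [0, 22]
  [2, -41, 49, 11, -48, 43, 30, 27, -25] -> [-2, 41, -49, -11, 48, -43, -30, -27, 25] -> [25, -27, -30, -43, 48, -11, -49, 41, -2] -> [-30, 48, -2]
  [-30, 24, -21, 49, 45, 47, 43, -31, 39] -> [30, -24, 21, -49, -45, -47, -43, 31, -39] -> [-39, 31, -43, -47, -45, -49, 21, -24, 30] -> [-24, 30]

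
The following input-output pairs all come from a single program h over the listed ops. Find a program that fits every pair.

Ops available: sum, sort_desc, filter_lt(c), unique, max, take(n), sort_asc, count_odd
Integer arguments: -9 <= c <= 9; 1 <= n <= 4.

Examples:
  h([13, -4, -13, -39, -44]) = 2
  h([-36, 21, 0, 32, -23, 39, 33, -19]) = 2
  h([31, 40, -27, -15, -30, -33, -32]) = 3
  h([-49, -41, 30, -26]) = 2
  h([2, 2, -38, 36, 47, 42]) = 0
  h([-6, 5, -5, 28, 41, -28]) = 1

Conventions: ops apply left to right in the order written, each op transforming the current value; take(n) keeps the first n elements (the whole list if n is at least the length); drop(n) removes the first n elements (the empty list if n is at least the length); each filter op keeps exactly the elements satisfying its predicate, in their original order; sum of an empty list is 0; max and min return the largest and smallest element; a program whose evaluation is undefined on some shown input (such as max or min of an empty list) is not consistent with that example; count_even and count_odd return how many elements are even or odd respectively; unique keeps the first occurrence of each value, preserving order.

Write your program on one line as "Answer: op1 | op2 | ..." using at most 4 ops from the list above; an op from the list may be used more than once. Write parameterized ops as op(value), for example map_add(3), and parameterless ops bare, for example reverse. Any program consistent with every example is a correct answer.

unique | filter_lt(-1) | sort_desc | count_odd

Check, running the answer program on each example:
  [13, -4, -13, -39, -44] -> [13, -4, -13, -39, -44] -> [-4, -13, -39, -44] -> [-4, -13, -39, -44] -> 2
  [-36, 21, 0, 32, -23, 39, 33, -19] -> [-36, 21, 0, 32, -23, 39, 33, -19] -> [-36, -23, -19] -> [-19, -23, -36] -> 2
  [31, 40, -27, -15, -30, -33, -32] -> [31, 40, -27, -15, -30, -33, -32] -> [-27, -15, -30, -33, -32] -> [-15, -27, -30, -32, -33] -> 3
  [-49, -41, 30, -26] -> [-49, -41, 30, -26] -> [-49, -41, -26] -> [-26, -41, -49] -> 2
  [2, 2, -38, 36, 47, 42] -> [2, -38, 36, 47, 42] -> [-38] -> [-38] -> 0
  [-6, 5, -5, 28, 41, -28] -> [-6, 5, -5, 28, 41, -28] -> [-6, -5, -28] -> [-5, -6, -28] -> 1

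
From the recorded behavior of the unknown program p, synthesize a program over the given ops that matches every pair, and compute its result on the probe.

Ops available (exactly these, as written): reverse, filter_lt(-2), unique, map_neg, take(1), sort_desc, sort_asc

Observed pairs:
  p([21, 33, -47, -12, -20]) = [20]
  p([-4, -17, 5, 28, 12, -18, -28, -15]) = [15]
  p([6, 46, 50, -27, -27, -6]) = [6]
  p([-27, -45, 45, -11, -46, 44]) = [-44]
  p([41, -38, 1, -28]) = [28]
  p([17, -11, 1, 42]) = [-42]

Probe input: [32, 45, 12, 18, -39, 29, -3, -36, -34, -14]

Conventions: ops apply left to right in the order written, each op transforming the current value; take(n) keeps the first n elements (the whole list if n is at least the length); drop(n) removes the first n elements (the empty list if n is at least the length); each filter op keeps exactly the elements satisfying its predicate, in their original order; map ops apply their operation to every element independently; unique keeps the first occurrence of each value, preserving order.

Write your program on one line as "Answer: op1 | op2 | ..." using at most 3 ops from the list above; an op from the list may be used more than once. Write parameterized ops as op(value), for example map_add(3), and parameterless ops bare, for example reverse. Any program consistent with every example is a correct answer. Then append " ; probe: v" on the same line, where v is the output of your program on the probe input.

map_neg | reverse | take(1) ; probe: [14]

Check, running the answer program on each example:
  [21, 33, -47, -12, -20] -> [-21, -33, 47, 12, 20] -> [20, 12, 47, -33, -21] -> [20]
  [-4, -17, 5, 28, 12, -18, -28, -15] -> [4, 17, -5, -28, -12, 18, 28, 15] -> [15, 28, 18, -12, -28, -5, 17, 4] -> [15]
  [6, 46, 50, -27, -27, -6] -> [-6, -46, -50, 27, 27, 6] -> [6, 27, 27, -50, -46, -6] -> [6]
  [-27, -45, 45, -11, -46, 44] -> [27, 45, -45, 11, 46, -44] -> [-44, 46, 11, -45, 45, 27] -> [-44]
  [41, -38, 1, -28] -> [-41, 38, -1, 28] -> [28, -1, 38, -41] -> [28]
  [17, -11, 1, 42] -> [-17, 11, -1, -42] -> [-42, -1, 11, -17] -> [-42]
  probe: [32, 45, 12, 18, -39, 29, -3, -36, -34, -14] -> [-32, -45, -12, -18, 39, -29, 3, 36, 34, 14] -> [14, 34, 36, 3, -29, 39, -18, -12, -45, -32] -> [14]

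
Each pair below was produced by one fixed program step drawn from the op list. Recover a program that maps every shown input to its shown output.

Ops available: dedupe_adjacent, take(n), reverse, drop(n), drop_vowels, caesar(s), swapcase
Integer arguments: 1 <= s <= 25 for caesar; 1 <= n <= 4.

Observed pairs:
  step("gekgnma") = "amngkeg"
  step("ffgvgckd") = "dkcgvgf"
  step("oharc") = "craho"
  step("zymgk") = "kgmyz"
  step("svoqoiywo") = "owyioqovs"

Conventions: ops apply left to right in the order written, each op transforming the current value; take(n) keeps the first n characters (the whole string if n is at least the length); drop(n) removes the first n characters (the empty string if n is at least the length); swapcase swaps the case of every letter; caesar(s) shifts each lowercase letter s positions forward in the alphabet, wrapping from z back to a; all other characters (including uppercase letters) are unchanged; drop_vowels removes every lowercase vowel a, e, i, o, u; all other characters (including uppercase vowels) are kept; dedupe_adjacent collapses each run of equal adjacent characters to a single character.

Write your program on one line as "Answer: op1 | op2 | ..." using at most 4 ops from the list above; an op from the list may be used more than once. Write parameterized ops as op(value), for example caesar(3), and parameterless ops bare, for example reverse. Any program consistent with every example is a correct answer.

reverse | swapcase | dedupe_adjacent | swapcase

Check, running the answer program on each example:
  "gekgnma" -> "amngkeg" -> "AMNGKEG" -> "AMNGKEG" -> "amngkeg"
  "ffgvgckd" -> "dkcgvgff" -> "DKCGVGFF" -> "DKCGVGF" -> "dkcgvgf"
  "oharc" -> "craho" -> "CRAHO" -> "CRAHO" -> "craho"
  "zymgk" -> "kgmyz" -> "KGMYZ" -> "KGMYZ" -> "kgmyz"
  "svoqoiywo" -> "owyioqovs" -> "OWYIOQOVS" -> "OWYIOQOVS" -> "owyioqovs"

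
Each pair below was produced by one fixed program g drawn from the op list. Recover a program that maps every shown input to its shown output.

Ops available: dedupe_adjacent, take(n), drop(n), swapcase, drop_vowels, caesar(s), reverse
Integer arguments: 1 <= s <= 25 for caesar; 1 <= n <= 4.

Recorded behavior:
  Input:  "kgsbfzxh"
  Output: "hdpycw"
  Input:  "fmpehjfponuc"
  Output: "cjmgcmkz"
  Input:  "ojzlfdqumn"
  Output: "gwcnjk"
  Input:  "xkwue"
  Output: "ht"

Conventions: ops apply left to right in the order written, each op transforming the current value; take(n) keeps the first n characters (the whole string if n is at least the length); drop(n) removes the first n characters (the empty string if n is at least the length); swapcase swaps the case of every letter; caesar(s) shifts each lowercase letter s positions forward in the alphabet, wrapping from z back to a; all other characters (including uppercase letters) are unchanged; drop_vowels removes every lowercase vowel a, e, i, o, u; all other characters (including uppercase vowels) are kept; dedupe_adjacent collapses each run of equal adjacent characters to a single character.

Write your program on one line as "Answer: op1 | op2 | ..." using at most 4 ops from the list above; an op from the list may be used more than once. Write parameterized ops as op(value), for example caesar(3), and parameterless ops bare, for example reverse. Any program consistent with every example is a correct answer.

drop_vowels | caesar(11) | caesar(12) | drop_vowels

Check, running the answer program on each example:
  "kgsbfzxh" -> "kgsbfzxh" -> "vrdmqkis" -> "hdpycwue" -> "hdpycw"
  "fmpehjfponuc" -> "fmphjfpnc" -> "qxasuqayn" -> "cjmegcmkz" -> "cjmgcmkz"
  "ojzlfdqumn" -> "jzlfdqmn" -> "ukwqobxy" -> "gwicanjk" -> "gwcnjk"
  "xkwue" -> "xkw" -> "ivh" -> "uht" -> "ht"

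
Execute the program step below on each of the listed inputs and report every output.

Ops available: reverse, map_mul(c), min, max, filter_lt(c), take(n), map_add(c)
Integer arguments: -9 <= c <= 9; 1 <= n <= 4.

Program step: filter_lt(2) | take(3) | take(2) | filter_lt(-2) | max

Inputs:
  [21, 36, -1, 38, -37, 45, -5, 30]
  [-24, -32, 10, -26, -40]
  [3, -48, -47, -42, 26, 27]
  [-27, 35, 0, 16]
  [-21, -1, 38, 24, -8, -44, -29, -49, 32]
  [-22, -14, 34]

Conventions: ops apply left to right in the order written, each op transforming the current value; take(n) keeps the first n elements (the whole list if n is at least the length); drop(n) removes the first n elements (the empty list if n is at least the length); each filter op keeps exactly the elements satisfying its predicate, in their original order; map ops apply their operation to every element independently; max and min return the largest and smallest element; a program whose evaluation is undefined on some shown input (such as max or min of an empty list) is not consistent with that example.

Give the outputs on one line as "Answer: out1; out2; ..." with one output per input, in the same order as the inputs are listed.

-37; -24; -47; -27; -21; -14

Execution, op by op:
  [21, 36, -1, 38, -37, 45, -5, 30] -> [-1, -37, -5] -> [-1, -37, -5] -> [-1, -37] -> [-37] -> -37
  [-24, -32, 10, -26, -40] -> [-24, -32, -26, -40] -> [-24, -32, -26] -> [-24, -32] -> [-24, -32] -> -24
  [3, -48, -47, -42, 26, 27] -> [-48, -47, -42] -> [-48, -47, -42] -> [-48, -47] -> [-48, -47] -> -47
  [-27, 35, 0, 16] -> [-27, 0] -> [-27, 0] -> [-27, 0] -> [-27] -> -27
  [-21, -1, 38, 24, -8, -44, -29, -49, 32] -> [-21, -1, -8, -44, -29, -49] -> [-21, -1, -8] -> [-21, -1] -> [-21] -> -21
  [-22, -14, 34] -> [-22, -14] -> [-22, -14] -> [-22, -14] -> [-22, -14] -> -14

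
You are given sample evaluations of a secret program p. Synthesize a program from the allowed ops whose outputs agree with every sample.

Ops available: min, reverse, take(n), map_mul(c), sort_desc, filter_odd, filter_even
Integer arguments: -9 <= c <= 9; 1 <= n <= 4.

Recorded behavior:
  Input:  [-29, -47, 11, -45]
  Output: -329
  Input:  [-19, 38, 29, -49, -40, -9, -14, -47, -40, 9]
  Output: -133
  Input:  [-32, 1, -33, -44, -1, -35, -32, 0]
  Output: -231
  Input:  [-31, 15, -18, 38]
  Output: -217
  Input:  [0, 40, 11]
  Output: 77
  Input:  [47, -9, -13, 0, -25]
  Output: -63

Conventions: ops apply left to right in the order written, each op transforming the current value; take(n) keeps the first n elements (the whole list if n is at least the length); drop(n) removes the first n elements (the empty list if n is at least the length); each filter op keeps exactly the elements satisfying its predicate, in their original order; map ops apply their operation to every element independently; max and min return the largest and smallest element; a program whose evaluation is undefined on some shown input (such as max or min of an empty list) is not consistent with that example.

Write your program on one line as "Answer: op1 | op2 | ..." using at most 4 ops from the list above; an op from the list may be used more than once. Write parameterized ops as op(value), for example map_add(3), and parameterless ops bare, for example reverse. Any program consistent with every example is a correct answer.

filter_odd | map_mul(7) | take(2) | min

Check, running the answer program on each example:
  [-29, -47, 11, -45] -> [-29, -47, 11, -45] -> [-203, -329, 77, -315] -> [-203, -329] -> -329
  [-19, 38, 29, -49, -40, -9, -14, -47, -40, 9] -> [-19, 29, -49, -9, -47, 9] -> [-133, 203, -343, -63, -329, 63] -> [-133, 203] -> -133
  [-32, 1, -33, -44, -1, -35, -32, 0] -> [1, -33, -1, -35] -> [7, -231, -7, -245] -> [7, -231] -> -231
  [-31, 15, -18, 38] -> [-31, 15] -> [-217, 105] -> [-217, 105] -> -217
  [0, 40, 11] -> [11] -> [77] -> [77] -> 77
  [47, -9, -13, 0, -25] -> [47, -9, -13, -25] -> [329, -63, -91, -175] -> [329, -63] -> -63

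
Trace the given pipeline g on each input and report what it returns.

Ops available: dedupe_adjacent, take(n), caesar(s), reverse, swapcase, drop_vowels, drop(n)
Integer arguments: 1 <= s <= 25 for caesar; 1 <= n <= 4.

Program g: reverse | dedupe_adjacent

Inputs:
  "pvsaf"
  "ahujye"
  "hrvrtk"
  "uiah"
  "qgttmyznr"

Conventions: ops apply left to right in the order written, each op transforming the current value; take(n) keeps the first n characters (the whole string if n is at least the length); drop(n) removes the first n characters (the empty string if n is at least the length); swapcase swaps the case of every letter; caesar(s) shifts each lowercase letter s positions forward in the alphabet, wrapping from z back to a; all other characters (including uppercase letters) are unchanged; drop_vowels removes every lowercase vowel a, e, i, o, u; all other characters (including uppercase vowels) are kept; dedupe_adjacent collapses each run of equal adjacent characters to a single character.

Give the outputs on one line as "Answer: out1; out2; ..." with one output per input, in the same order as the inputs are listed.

Execution, op by op:
  "pvsaf" -> "fasvp" -> "fasvp"
  "ahujye" -> "eyjuha" -> "eyjuha"
  "hrvrtk" -> "ktrvrh" -> "ktrvrh"
  "uiah" -> "haiu" -> "haiu"
  "qgttmyznr" -> "rnzymttgq" -> "rnzymtgq"

"fasvp"; "eyjuha"; "ktrvrh"; "haiu"; "rnzymtgq"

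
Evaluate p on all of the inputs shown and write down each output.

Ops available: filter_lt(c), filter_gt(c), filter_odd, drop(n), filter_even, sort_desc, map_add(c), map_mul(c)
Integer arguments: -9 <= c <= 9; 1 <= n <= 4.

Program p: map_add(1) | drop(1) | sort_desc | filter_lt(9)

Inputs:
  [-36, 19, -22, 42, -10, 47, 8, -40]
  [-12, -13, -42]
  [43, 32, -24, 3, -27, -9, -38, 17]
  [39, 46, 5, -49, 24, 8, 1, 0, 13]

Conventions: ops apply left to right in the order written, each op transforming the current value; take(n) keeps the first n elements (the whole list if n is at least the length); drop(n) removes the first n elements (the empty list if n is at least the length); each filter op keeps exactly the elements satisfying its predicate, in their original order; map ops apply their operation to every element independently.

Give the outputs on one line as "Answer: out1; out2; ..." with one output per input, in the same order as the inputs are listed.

Execution, op by op:
  [-36, 19, -22, 42, -10, 47, 8, -40] -> [-35, 20, -21, 43, -9, 48, 9, -39] -> [20, -21, 43, -9, 48, 9, -39] -> [48, 43, 20, 9, -9, -21, -39] -> [-9, -21, -39]
  [-12, -13, -42] -> [-11, -12, -41] -> [-12, -41] -> [-12, -41] -> [-12, -41]
  [43, 32, -24, 3, -27, -9, -38, 17] -> [44, 33, -23, 4, -26, -8, -37, 18] -> [33, -23, 4, -26, -8, -37, 18] -> [33, 18, 4, -8, -23, -26, -37] -> [4, -8, -23, -26, -37]
  [39, 46, 5, -49, 24, 8, 1, 0, 13] -> [40, 47, 6, -48, 25, 9, 2, 1, 14] -> [47, 6, -48, 25, 9, 2, 1, 14] -> [47, 25, 14, 9, 6, 2, 1, -48] -> [6, 2, 1, -48]

[-9, -21, -39]; [-12, -41]; [4, -8, -23, -26, -37]; [6, 2, 1, -48]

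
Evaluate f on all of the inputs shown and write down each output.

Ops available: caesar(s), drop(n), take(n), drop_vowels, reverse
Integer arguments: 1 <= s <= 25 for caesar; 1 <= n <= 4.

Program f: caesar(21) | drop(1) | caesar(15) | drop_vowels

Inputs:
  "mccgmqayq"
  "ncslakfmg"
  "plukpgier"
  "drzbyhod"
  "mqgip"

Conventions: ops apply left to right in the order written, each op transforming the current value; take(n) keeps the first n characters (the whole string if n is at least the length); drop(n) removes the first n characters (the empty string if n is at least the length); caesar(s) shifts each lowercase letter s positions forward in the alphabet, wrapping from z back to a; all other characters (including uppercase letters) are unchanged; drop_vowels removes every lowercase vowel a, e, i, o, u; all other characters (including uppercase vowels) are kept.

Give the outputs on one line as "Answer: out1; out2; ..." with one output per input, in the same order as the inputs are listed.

"mmqwk"; "mcvkpwq"; "vzqsb"; "bjlryn"; "qsz"

Execution, op by op:
  "mccgmqayq" -> "hxxbhlvtl" -> "xxbhlvtl" -> "mmqwakia" -> "mmqwk"
  "ncslakfmg" -> "ixngvfahb" -> "xngvfahb" -> "mcvkupwq" -> "mcvkpwq"
  "plukpgier" -> "kgpfkbdzm" -> "gpfkbdzm" -> "veuzqsob" -> "vzqsb"
  "drzbyhod" -> "ymuwtcjy" -> "muwtcjy" -> "bjliryn" -> "bjlryn"
  "mqgip" -> "hlbdk" -> "lbdk" -> "aqsz" -> "qsz"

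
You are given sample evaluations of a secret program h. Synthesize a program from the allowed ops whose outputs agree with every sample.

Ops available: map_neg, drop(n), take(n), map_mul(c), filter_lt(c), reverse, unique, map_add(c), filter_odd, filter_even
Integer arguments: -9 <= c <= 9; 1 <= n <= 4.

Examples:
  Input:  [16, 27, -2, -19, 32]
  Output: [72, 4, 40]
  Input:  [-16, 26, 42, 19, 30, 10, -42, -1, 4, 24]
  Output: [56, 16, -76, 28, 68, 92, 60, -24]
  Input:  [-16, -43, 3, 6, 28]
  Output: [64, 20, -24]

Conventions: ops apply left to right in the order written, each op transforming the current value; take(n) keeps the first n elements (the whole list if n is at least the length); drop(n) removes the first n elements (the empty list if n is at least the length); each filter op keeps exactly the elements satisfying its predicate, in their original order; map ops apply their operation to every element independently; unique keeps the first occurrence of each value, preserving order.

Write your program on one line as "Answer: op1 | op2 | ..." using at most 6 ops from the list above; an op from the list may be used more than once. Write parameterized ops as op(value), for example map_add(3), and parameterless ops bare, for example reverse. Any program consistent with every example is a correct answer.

map_add(4) | reverse | map_neg | filter_even | map_mul(-2)

Check, running the answer program on each example:
  [16, 27, -2, -19, 32] -> [20, 31, 2, -15, 36] -> [36, -15, 2, 31, 20] -> [-36, 15, -2, -31, -20] -> [-36, -2, -20] -> [72, 4, 40]
  [-16, 26, 42, 19, 30, 10, -42, -1, 4, 24] -> [-12, 30, 46, 23, 34, 14, -38, 3, 8, 28] -> [28, 8, 3, -38, 14, 34, 23, 46, 30, -12] -> [-28, -8, -3, 38, -14, -34, -23, -46, -30, 12] -> [-28, -8, 38, -14, -34, -46, -30, 12] -> [56, 16, -76, 28, 68, 92, 60, -24]
  [-16, -43, 3, 6, 28] -> [-12, -39, 7, 10, 32] -> [32, 10, 7, -39, -12] -> [-32, -10, -7, 39, 12] -> [-32, -10, 12] -> [64, 20, -24]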